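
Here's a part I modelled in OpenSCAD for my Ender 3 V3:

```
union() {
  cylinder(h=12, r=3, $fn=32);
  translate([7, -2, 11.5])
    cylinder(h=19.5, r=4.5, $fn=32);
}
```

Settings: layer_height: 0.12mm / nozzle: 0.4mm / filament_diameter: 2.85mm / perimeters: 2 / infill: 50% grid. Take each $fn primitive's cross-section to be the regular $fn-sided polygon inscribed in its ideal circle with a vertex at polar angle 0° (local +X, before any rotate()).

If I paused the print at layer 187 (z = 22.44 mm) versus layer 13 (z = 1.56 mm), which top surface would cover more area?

layer 187 (z = 22.44 mm)

Layer 187 (z = 22.44): the cylinder is not intersected at this z (z outside [0, 12]); the r=4.5 cylinder at (7, -2) contributes a regular 32-gon of circumradius 4.5 (area = (32/2)·4.500²·sin(360°/32) = 63.21 mm²); Merging all regions: only the r=4.5 cylinder at (7, -2) is present, so the union is just that shape — area = 63.21 mm². So its area = 63.21 mm². Layer 13 (z = 1.56): the r=3 cylinder contributes a regular 32-gon of circumradius 3 (area = (32/2)·3.000²·sin(360°/32) = 28.09 mm²); the cylinder at (7, -2) is absent (z outside [11.5, 31]); Merging all regions: only the r=3 cylinder is present, so the union is just that shape — area = 28.09 mm². So its area = 28.09 mm². Layer 187 is larger (63.21 vs 28.09 mm²).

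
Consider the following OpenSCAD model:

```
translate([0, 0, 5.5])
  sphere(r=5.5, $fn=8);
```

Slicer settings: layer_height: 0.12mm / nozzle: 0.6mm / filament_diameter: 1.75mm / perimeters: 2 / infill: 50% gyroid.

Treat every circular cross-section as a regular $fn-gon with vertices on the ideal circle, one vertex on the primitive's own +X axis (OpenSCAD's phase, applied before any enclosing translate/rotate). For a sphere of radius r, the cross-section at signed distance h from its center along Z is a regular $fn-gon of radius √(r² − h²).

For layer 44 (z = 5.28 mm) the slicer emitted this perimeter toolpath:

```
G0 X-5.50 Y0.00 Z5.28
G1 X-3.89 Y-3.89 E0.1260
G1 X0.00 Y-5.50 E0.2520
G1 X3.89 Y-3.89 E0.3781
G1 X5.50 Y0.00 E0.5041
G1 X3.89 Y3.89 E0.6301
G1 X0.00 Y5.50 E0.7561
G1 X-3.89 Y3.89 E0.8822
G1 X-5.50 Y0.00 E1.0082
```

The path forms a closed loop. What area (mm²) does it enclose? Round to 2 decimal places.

Apply the shoelace formula to the sequence of (X, Y) vertices; enclosed area = 85.58 mm².

85.58 mm²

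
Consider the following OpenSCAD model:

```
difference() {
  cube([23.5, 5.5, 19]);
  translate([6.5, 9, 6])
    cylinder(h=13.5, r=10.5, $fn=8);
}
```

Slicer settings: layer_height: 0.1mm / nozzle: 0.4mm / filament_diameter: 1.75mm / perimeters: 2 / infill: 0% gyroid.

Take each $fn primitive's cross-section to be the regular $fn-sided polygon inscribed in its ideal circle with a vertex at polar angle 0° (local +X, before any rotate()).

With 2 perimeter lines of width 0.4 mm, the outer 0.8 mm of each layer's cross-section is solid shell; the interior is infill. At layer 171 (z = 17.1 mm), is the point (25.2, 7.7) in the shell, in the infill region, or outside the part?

outside

At z = 17.1 mm: the cube (footprint 23.5×5.5) is included at this height; the r=10.5 cylinder at (6.5, 9) contributes a regular 8-gon of circumradius 10.5; Taking the first minus the rest: starting from the 23.5×5.5 cube, the r=10.5 cylinder at (6.5, 9) partially overlaps it — only the 75.06 mm² overlap (of its 311.83 mm²) is removed, clipping the outline — 2 connected regions. Overall, the cross-section has 2 separate islands. The nearest boundary edge runs (15.55, 5.50)→(23.50, 5.50); distance from the point to it = 2.78 mm. The point is not inside any of the regions above, so it lies outside the cross-section (2.78 mm from the nearest boundary).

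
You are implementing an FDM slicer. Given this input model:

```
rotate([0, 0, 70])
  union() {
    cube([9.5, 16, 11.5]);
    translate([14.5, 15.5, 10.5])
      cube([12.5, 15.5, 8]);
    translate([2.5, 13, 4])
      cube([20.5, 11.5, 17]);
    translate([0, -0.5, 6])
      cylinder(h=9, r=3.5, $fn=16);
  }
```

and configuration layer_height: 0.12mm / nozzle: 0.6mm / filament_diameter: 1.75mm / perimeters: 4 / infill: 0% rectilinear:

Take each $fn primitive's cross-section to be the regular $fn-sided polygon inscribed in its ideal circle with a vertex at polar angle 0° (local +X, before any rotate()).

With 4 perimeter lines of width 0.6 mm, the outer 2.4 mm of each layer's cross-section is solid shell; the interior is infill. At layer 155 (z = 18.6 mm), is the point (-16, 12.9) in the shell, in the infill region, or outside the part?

infill

At z = 18.6 mm: the cube is absent (z outside [0, 11.5]); the cube at (14.5, 15.5) is absent (z outside [10.5, 18.5]); the 20.5×11.5 cube at (2.5, 13) contributes its full rectangle; the cylinder at (0, -0.5) is not intersected at this z (z outside [6, 15]); Taking the union: only the 20.5×11.5 cube at (2.5, 13) is present, so the union is just that shape — 1 connected region; (whole slice rotated 70° about Z — lengths, areas and connectivity unchanged). Overall, the cross-section is a single solid region. Undo the 70° rotation: the query point maps to (6.650, 19.447) in the un-rotated model frame. The nearest boundary edge runs (2.50, 24.50)→(2.50, 13.00); distance from the point to it = 4.15 mm. The point is inside the cross-section and 4.15 mm from the nearest boundary — more than the 2.4 mm shell width (4 × 0.6), so it's in the infill interior.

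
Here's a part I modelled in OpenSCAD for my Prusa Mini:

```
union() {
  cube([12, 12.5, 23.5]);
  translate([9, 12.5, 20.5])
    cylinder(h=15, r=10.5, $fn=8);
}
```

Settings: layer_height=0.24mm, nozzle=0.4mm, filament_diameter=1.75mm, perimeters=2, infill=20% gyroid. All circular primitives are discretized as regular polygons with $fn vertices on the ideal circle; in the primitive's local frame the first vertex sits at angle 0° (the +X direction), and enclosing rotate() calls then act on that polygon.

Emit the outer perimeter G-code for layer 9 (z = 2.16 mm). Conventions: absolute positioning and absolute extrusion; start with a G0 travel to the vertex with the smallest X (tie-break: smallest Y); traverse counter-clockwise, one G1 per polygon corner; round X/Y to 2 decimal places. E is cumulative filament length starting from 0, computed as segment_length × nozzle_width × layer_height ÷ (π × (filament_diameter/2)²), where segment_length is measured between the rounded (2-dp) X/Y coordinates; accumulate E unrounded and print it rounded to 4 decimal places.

G0 X0.00 Y0.00 Z2.16
G1 X12.00 Y0.00 E0.4789
G1 X12.00 Y12.50 E0.9778
G1 X0.00 Y12.50 E1.4568
G1 X0.00 Y0.00 E1.9557

At z = 2.16 mm: the 12×12.5 cube contributes its full rectangle; the cylinder at (9, 12.5) is absent (z outside [20.5, 35.5]); Merging all regions: only the 12×12.5 cube is present, so the union is just that shape — 1 connected region. The outline is a single polygon with 4 vertices. Extrusion per mm of travel: 0.4 × 0.24 / (π × 0.875²) = 0.039912. Accumulating E over each segment gives final E = 1.9557.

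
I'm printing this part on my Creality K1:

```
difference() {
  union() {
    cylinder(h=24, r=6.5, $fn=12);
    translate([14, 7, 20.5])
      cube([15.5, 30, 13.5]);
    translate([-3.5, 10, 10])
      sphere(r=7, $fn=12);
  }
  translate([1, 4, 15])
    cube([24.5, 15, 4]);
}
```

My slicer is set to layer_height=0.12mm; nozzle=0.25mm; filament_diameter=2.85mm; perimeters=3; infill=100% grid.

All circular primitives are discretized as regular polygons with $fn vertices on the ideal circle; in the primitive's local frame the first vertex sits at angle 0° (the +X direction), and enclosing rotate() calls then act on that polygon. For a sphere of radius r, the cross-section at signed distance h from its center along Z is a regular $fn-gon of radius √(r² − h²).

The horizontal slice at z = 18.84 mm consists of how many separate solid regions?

1

At z = 18.84 mm: the r=6.5 cylinder gives a regular 12-gon of circumradius 6.5 (constant along its height); the cube at (14, 7) is not intersected at this z (z outside [20.5, 34]); the sphere at (-3.5, 10) does not reach this height (|z−center|=8.840 > r=7); Taking the union: only the r=6.5 cylinder is present, so the union is just that shape — 1 connected region; the cube at (1, 4) (footprint 24.5×15) is included at this height; After the difference (first − rest): starting from the result so far, the 24.5×15 cube at (1, 4) partially overlaps it — only the 5.67 mm² overlap (of its 367.50 mm²) is removed, clipping the outline — 1 connected region. The result has 1 disconnected region.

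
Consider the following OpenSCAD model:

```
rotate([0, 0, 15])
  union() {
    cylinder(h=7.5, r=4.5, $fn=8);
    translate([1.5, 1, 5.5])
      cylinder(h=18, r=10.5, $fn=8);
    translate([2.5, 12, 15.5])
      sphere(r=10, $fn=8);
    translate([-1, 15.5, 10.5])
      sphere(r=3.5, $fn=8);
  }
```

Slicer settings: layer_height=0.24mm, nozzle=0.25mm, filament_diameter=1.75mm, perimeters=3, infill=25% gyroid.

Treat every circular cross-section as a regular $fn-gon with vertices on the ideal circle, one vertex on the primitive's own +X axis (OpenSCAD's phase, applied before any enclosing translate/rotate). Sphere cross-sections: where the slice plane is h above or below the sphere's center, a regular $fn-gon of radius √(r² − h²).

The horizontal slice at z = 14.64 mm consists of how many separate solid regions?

1

At z = 14.64 mm: the cylinder does not reach this height (z outside [0, 7.5]); the r=10.5 cylinder at (1.5, 1) contributes a regular 8-gon of circumradius 10.5; the r=10 sphere at (2.5, 12) slices to a regular 8-gon of circumradius 9.963 (√(r²−h²) with h=0.86 from center); the sphere at (-1, 15.5) is absent (|z−center|=4.140 > r=3.5); Taking the union: the regions partially overlap (shared area 94.70 mm²), so overlapping operands fuse into one piece — 1 connected region; (whole slice rotated 15° about Z — lengths, areas and connectivity unchanged). The result has 1 disconnected region.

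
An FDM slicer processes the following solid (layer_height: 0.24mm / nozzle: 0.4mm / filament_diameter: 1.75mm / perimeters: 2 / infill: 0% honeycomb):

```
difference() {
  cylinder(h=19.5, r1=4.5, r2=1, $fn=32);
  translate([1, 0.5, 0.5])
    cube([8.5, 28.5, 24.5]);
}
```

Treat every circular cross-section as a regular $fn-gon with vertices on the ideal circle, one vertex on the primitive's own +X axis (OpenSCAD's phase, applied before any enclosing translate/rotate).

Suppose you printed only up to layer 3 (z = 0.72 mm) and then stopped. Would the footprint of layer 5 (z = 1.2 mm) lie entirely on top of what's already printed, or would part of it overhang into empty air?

entirely on top

Compare the two slices. At z = 0.72: the cone (r1=4.5→r2=1) has section circumradius 4.371 here — a regular 32-gon (area = (32/2)·4.371²·sin(360°/32) = 59.63 mm²); the cube at (1, 0.5) is present — its section is the full 8.5×28.5 rectangle (area 242.25 mm²); Subtracting the remaining from the first: starting from the cone (59.63 mm²), the 8.5×28.5 cube at (1, 0.5) partially overlaps it — only the 8.92 mm² overlap (of its 242.25 mm²) is removed, clipping the outline — area = 50.72 mm². At z = 1.2: the cone (r1=4.5→r2=1) has section circumradius 4.285 here — a regular 32-gon (area = (32/2)·4.285²·sin(360°/32) = 57.30 mm²); the 8.5×28.5 cube at (1, 0.5) contributes its full rectangle (area 242.25 mm²); Taking the first minus the rest: starting from the cone (57.30 mm²), the 8.5×28.5 cube at (1, 0.5) partially overlaps it — only the 8.46 mm² overlap (of its 242.25 mm²) is removed, clipping the outline — area = 48.84 mm². Checking containment: the cross-section at z = 1.2 is a subset of the cross-section at z = 0.72.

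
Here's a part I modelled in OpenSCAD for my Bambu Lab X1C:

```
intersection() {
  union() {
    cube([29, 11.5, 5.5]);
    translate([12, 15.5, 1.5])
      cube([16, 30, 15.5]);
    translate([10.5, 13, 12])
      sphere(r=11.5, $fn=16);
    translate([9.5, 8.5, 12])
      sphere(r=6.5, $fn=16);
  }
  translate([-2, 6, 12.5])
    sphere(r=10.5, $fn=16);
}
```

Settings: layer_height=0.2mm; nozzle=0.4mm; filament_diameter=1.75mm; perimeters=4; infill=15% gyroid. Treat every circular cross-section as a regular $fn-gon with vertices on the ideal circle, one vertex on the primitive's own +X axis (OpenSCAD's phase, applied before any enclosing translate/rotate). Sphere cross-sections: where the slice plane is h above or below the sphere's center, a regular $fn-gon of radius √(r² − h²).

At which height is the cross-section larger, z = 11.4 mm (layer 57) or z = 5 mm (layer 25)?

layer 57 (z = 11.4 mm)

Layer 57 (z = 11.4): the cube does not reach this height (z outside [0, 5.5]); the 16×30 cube at (12, 15.5) contributes its full rectangle (area 480.00 mm²); the sphere at (10.5, 13): section is a regular 16-gon, circumradius = √(r²−h²) = √(11.5²−0.6²) = 11.484 (area = (16/2)·11.484²·sin(360°/16) = 403.78 mm²); the r=6.5 sphere at (9.5, 8.5) contributes a regular 16-gon of circumradius √(6.5²−0.6²) = 6.472 (area = (16/2)·6.472²·sin(360°/16) = 128.24 mm²); Taking the union: the regions partially overlap — summed areas 1012.02 mm² minus the doubly-counted overlap 187.85 mm² gives 824.17 mm² — area = 824.17 mm²; the r=10.5 sphere at (-2, 6) slices to a regular 16-gon of circumradius 10.442 (√(r²−h²) with h=1.1 from center) (area = (16/2)·10.442²·sin(360°/16) = 333.82 mm²); After intersecting: the r=10.5 sphere at (-2, 6) partially overlaps the result so far; clipping to the common part keeps 82.11 mm² — area = 82.11 mm². So its area = 82.11 mm². Layer 25 (z = 5): the 29×11.5 cube contributes its full rectangle (area 333.50 mm²); the 16×30 cube at (12, 15.5) contributes its full rectangle (area 480.00 mm²); the r=11.5 sphere at (10.5, 13) slices to a regular 16-gon of circumradius 9.124 (√(r²−h²) with h=7 from center) (area = (16/2)·9.124²·sin(360°/16) = 254.87 mm²); the sphere at (9.5, 8.5) does not reach this height (|z−center|=7.000 > r=6.5); Taking the union: the regions partially overlap — summed areas 1068.37 mm² minus the doubly-counted overlap 132.32 mm² gives 936.04 mm² — area = 936.04 mm²; the sphere at (-2, 6): section is a regular 16-gon, circumradius = √(r²−h²) = √(10.5²−7.5²) = 7.348 (area = (16/2)·7.348²·sin(360°/16) = 165.32 mm²); Keeping only the common overlap: the r=10.5 sphere at (-2, 6) partially overlaps that combined region; clipping to the common part keeps 50.97 mm² — area = 50.97 mm². So its area = 50.97 mm². Layer 57 is larger (82.11 vs 50.97 mm²).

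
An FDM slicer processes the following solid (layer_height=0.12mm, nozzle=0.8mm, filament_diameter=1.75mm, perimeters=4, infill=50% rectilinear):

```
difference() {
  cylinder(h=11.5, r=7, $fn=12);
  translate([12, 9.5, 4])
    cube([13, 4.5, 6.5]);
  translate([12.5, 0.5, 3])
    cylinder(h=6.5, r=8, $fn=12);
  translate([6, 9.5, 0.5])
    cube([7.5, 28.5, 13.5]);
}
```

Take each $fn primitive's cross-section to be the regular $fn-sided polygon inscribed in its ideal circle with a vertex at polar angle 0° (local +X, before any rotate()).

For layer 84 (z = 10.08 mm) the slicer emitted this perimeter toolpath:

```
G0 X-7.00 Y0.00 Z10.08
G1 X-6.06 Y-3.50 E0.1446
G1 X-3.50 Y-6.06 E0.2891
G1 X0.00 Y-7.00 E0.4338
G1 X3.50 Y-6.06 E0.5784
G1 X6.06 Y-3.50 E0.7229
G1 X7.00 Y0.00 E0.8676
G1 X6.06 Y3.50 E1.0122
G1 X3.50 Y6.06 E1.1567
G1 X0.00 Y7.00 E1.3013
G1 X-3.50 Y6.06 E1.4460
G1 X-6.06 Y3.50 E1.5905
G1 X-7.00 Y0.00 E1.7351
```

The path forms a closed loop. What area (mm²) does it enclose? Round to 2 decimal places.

Apply the shoelace formula to the sequence of (X, Y) vertices; enclosed area = 146.95 mm².

146.95 mm²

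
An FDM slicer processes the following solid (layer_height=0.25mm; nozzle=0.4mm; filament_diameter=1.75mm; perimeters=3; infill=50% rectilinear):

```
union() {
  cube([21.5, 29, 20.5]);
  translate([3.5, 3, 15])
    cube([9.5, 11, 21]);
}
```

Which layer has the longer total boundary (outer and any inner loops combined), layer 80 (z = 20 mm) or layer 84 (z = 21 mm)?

Layer 80 (z = 20): the cube is present — its section is the full 21.5×29 rectangle (perimeter 101.00 mm); the cube at (3.5, 3) is present — its section is the full 9.5×11 rectangle (perimeter 41.00 mm); Combining (union): the 9.5×11 cube at (3.5, 3) lies entirely inside the 21.5×29 cube, so the union is just the 21.5×29 cube — boundary = 101.00 mm. So its perimeter = 101.00 mm. Layer 84 (z = 21): the cube is absent (z outside [0, 20.5]); the 9.5×11 cube at (3.5, 3) contributes its full rectangle (perimeter 41.00 mm); Merging all regions: only the 9.5×11 cube at (3.5, 3) is present, so the union is just that shape — boundary = 41.00 mm. So its perimeter = 41.00 mm. Layer 80 is larger (101.00 vs 41.00 mm).

layer 80 (z = 20 mm)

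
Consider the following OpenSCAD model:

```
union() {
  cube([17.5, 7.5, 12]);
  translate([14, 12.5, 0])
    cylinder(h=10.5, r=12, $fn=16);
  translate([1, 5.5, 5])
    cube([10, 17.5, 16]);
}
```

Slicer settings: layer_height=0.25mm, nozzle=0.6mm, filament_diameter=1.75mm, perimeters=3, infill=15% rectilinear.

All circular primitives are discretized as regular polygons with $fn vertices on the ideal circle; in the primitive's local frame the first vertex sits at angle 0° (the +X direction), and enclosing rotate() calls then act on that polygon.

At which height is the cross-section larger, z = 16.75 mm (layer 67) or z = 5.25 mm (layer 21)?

Layer 67 (z = 16.75): the cube is not intersected at this z (z outside [0, 12]); the cylinder at (14, 12.5) is absent (z outside [0, 10.5]); the 10×17.5 cube at (1, 5.5) contributes its full rectangle (area 175.00 mm²); Taking the union: only the 10×17.5 cube at (1, 5.5) is present, so the union is just that shape — area = 175.00 mm². So its area = 175.00 mm². Layer 21 (z = 5.25): the cube is present — its section is the full 17.5×7.5 rectangle (area 131.25 mm²); the cylinder at (14, 12.5): section is a regular 16-gon, circumradius r=12 (area = (16/2)·12.000²·sin(360°/16) = 440.85 mm²); the cube at (1, 5.5) is present — its section is the full 10×17.5 rectangle (area 175.00 mm²); Merging all regions: the regions partially overlap — summed areas 747.10 mm² minus the doubly-counted overlap 212.16 mm² gives 534.94 mm² — area = 534.94 mm². So its area = 534.94 mm². Layer 21 is larger (534.94 vs 175.00 mm²).

layer 21 (z = 5.25 mm)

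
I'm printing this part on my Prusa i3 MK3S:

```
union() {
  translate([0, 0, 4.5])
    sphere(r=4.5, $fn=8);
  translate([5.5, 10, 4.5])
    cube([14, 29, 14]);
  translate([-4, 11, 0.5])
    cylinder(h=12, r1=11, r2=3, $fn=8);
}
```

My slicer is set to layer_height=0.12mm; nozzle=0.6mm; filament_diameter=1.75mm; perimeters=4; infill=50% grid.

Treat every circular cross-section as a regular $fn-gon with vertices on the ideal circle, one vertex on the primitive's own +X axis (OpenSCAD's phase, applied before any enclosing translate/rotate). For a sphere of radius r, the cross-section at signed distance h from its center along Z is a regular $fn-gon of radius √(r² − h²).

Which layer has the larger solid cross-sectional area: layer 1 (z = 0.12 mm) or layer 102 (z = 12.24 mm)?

layer 102 (z = 12.24 mm)

Layer 1 (z = 0.12): the r=4.5 sphere contributes a regular 8-gon of circumradius √(4.5²−4.38²) = 1.032 (area = (8/2)·1.032²·sin(360°/8) = 3.01 mm²); the cube at (5.5, 10) does not reach this height (z outside [4.5, 18.5]); the cone at (-4, 11) is absent (z outside [0.5, 12.5]); Taking the union: only the r=4.5 sphere is present, so the union is just that shape — area = 3.01 mm². So its area = 3.01 mm². Layer 102 (z = 12.24): the sphere is absent (|z−center|=7.740 > r=4.5); the cube at (5.5, 10) is present — its section is the full 14×29 rectangle (area 406.00 mm²); the cone at (-4, 11): at t=0.978 of its height the radius interpolates to r₁+(r₂−r₁)t = 3.173, giving a regular 8-gon of that circumradius (area = (8/2)·3.173²·sin(360°/8) = 28.48 mm²); Combining (union): the 2 present regions are separate (no shared area or edge), so areas and boundary lengths simply add and each stays a separate island — area = 434.48 mm². So its area = 434.48 mm². Layer 102 is larger (434.48 vs 3.01 mm²).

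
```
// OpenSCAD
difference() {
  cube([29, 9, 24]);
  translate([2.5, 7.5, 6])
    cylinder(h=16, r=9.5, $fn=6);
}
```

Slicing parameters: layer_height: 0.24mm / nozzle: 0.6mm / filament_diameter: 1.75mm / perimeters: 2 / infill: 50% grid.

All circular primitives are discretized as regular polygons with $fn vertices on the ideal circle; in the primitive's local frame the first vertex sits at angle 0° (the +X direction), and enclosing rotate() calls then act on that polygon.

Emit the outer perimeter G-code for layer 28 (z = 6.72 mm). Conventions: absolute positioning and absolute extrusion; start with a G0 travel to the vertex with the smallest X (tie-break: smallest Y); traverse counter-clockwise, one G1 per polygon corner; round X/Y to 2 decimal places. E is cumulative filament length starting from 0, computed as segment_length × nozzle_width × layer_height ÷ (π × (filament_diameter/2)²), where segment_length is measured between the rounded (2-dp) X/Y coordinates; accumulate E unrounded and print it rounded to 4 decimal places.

G0 X7.67 Y0.00 Z6.72
G1 X29.00 Y0.00 E1.2770
G1 X29.00 Y9.00 E1.8158
G1 X11.13 Y9.00 E2.8856
G1 X12.00 Y7.50 E2.9895
G1 X7.67 Y0.00 E3.5079

At z = 6.72 mm: the cube is present — its section is the full 29×9 rectangle; the r=9.5 cylinder at (2.5, 7.5) contributes a regular 6-gon of circumradius 9.5; Subtracting the remaining from the first: starting from the 29×9 cube, the r=9.5 cylinder at (2.5, 7.5) partially overlaps it — only the 91.11 mm² overlap (of its 234.48 mm²) is removed, clipping the outline — 1 connected region. The outline is a single polygon with 5 vertices. Extrusion per mm of travel: 0.6 × 0.24 / (π × 0.875²) = 0.059868. Accumulating E over each segment gives final E = 3.5079.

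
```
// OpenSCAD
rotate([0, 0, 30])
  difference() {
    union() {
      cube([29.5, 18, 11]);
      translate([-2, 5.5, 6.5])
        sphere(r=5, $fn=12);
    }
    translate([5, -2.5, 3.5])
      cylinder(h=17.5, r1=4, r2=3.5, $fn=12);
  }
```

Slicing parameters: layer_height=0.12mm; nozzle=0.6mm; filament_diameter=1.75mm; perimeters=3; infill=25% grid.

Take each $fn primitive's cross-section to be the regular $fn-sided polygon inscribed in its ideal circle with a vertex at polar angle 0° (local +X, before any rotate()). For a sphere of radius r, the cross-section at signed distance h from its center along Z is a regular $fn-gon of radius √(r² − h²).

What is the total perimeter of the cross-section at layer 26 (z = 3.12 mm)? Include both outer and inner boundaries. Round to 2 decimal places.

At z = 3.12 mm: the cube is present — its section is the full 29.5×18 rectangle (perimeter 95.00 mm); the r=5 sphere at (-2, 5.5) contributes a regular 12-gon of circumradius √(5²−3.38²) = 3.685 (perimeter = 2·12·3.685·sin(180°/12) = 22.89 mm); Merging all regions: the regions partially overlap (shared area 6.72 mm²), so the edge portions inside another operand are dropped and the merged outline is re-measured after clipping — boundary = 104.64 mm; the cone at (5, -2.5) is not intersected at this z (z outside [3.5, 21]); After the difference (first − rest): none of the subtracted shapes is present at this height, so that combined region is unchanged — boundary = 104.64 mm; (rotated 30° about Z; rotation is an isometry so areas/perimeters/island counts are preserved). Overall, the cross-section is a single solid region. Total boundary length (outer) = 104.64 mm.

104.64 mm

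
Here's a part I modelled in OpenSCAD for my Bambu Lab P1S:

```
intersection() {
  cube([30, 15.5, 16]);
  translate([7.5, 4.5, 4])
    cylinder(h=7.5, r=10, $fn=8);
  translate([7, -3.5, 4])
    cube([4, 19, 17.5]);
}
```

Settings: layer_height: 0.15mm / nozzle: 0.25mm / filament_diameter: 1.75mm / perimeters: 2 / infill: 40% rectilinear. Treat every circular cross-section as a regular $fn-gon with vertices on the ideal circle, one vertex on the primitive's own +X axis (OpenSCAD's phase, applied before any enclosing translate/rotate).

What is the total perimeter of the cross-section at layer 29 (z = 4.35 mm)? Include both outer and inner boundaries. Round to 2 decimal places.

At z = 4.35 mm: the cube (footprint 30×15.5) is included at this height (perimeter 91.00 mm); the r=10 cylinder at (7.5, 4.5) gives a regular 8-gon of circumradius 10 (constant along its height) (perimeter = 2·8·10.000·sin(180°/8) = 61.23 mm); the cube at (7, -3.5) (footprint 4×19) is included at this height (perimeter 46.00 mm); After intersecting: the r=10 cylinder at (7.5, 4.5) partially overlaps the 30×15.5 cube; clipping to the common part keeps 208.43 mm²; the 4×19 cube at (7, -3.5) partially overlaps the running intersection; clipping to the common part keeps 55.41 mm² — boundary = 35.67 mm. Overall, the cross-section is a single solid region. Total boundary length (outer) = 35.67 mm.

35.67 mm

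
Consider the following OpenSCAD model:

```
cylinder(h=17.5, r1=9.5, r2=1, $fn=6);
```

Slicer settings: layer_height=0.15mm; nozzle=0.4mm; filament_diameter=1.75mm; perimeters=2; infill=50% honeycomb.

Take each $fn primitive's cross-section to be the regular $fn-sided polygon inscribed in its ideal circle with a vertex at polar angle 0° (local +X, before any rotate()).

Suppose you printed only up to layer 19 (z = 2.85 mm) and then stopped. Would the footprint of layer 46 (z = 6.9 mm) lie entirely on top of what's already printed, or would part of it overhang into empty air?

Compare the two slices. At z = 2.85: the cone: at t=0.163 of its height the radius interpolates to r₁+(r₂−r₁)t = 8.116, giving a regular 6-gon of that circumradius (area = (6/2)·8.116²·sin(360°/6) = 171.12 mm²). At z = 6.9: the cone contributes a regular 6-gon of circumradius 6.149 (interpolated between r1=9.5 and r2=1 at t=0.394) (area = (6/2)·6.149²·sin(360°/6) = 98.22 mm²). Checking containment: the cross-section at z = 6.9 is a subset of the cross-section at z = 2.85.

entirely on top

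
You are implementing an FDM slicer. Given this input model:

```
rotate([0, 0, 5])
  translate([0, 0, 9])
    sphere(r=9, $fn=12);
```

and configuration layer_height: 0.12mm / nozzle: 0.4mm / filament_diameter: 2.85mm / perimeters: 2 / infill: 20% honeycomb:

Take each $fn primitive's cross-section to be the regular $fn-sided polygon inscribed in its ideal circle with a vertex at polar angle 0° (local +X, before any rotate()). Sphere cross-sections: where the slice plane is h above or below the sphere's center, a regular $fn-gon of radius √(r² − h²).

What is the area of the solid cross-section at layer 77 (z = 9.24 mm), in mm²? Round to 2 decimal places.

At z = 9.24 mm: the r=9 sphere contributes a regular 12-gon of circumradius √(9²−0.24²) = 8.997 (area = (12/2)·8.997²·sin(360°/12) = 242.83 mm²); (rotated 5° about Z; rotation is an isometry so areas/perimeters/island counts are preserved). Overall, the cross-section is a single solid region. Net area = 242.83 mm².

242.83 mm²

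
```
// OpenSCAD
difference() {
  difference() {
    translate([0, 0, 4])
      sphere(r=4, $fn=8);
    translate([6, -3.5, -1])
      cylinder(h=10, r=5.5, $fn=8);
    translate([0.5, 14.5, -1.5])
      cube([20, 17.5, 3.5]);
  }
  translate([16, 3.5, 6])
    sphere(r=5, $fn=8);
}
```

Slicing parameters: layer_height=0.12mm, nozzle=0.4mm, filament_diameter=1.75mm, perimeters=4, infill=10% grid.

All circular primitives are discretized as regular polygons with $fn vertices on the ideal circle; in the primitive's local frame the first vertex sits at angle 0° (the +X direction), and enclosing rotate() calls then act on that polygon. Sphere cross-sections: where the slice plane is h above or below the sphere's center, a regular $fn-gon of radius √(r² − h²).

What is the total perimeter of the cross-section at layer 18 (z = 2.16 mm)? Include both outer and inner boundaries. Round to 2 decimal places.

At z = 2.16 mm: the r=4 sphere contributes a regular 8-gon of circumradius √(4²−1.84²) = 3.552 (perimeter = 2·8·3.552·sin(180°/8) = 21.75 mm); the cylinder at (6, -3.5): section is a regular 8-gon, circumradius r=5.5 (perimeter = 2·8·5.500·sin(180°/8) = 33.68 mm); the cube at (0.5, 14.5) is not intersected at this z (z outside [-1.5, 2]); Taking the first minus the rest: starting from the r=4 sphere, the r=5.5 cylinder at (6, -3.5) partially overlaps it — only the 5.51 mm² overlap (of its 85.56 mm²) is removed, clipping the outline — boundary = 21.21 mm; the sphere at (16, 3.5): section is a regular 8-gon, circumradius = √(r²−h²) = √(5²−3.84²) = 3.202 (perimeter = 2·8·3.202·sin(180°/8) = 19.61 mm); Taking the first minus the rest: starting from that combined region, the r=5 sphere at (16, 3.5) misses the remaining region (no effect) — boundary = 21.21 mm. Overall, the cross-section is a single solid region. Total boundary length (outer) = 21.21 mm.

21.21 mm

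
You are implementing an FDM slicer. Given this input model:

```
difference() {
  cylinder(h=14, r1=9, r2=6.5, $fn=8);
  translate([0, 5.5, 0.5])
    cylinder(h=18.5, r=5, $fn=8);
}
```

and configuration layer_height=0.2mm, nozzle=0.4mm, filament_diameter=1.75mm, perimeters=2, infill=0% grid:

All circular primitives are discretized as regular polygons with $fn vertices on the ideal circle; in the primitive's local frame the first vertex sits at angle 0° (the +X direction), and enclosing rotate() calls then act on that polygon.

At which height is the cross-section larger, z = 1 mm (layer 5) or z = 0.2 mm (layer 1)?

layer 1 (z = 0.2 mm)

Layer 5 (z = 1): the cone (r1=9→r2=6.5) has section circumradius 8.821 here — a regular 8-gon (area = (8/2)·8.821²·sin(360°/8) = 220.10 mm²); the cylinder at (0, 5.5): section is a regular 8-gon, circumradius r=5 (area = (8/2)·5.000²·sin(360°/8) = 70.71 mm²); After the difference (first − rest): starting from the cone (220.10 mm²), the r=5 cylinder at (0, 5.5) partially overlaps it — only the 57.43 mm² overlap (of its 70.71 mm²) is removed, clipping the outline — area = 162.67 mm². So its area = 162.67 mm². Layer 1 (z = 0.2): the cone contributes a regular 8-gon of circumradius 8.964 (interpolated between r1=9 and r2=6.5 at t=0.014) (area = (8/2)·8.964²·sin(360°/8) = 227.29 mm²); the cylinder at (0, 5.5) is absent (z outside [0.5, 19]); Subtracting the remaining from the first: none of the subtracted shapes is present at this height, so the cone is unchanged — area = 227.29 mm². So its area = 227.29 mm². Layer 1 is larger (227.29 vs 162.67 mm²).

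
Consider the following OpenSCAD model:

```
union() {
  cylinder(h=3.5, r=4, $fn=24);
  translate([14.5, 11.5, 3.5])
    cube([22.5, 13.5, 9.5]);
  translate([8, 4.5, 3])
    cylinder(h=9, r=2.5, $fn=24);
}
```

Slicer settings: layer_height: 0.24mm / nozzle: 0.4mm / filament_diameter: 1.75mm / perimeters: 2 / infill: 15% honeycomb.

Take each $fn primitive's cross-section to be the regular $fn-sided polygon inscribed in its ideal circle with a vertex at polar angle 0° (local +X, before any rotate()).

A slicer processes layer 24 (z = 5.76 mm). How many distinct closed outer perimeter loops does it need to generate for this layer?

At z = 5.76 mm: the cylinder is absent (z outside [0, 3.5]); the cube at (14.5, 11.5) (footprint 22.5×13.5) is included at this height; the r=2.5 cylinder at (8, 4.5) contributes a regular 24-gon of circumradius 2.5; Merging all regions: the 2 present regions are separate (no shared area or edge), so areas and boundary lengths simply add and each stays a separate island — 2 connected regions. The result has 2 disconnected regions.

2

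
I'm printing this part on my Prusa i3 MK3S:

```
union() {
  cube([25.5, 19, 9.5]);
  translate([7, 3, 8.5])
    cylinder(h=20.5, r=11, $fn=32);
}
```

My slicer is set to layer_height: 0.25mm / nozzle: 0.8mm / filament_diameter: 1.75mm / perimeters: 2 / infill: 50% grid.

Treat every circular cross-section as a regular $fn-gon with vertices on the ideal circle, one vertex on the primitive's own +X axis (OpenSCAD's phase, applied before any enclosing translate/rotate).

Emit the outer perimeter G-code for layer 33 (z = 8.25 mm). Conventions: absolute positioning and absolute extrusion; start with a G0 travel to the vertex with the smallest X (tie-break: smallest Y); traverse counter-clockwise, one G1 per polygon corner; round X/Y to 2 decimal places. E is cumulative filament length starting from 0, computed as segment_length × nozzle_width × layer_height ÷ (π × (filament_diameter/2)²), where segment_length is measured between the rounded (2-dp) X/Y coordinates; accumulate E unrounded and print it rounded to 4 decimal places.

G0 X0.00 Y0.00 Z8.25
G1 X25.50 Y0.00 E2.1203
G1 X25.50 Y19.00 E3.7002
G1 X0.00 Y19.00 E5.8205
G1 X0.00 Y0.00 E7.4004

At z = 8.25 mm: the cube (footprint 25.5×19) is included at this height; the cylinder at (7, 3) is not intersected at this z (z outside [8.5, 29]); Combining (union): only the 25.5×19 cube is present, so the union is just that shape — 1 connected region. The outline is a single polygon with 4 vertices. Extrusion per mm of travel: 0.8 × 0.25 / (π × 0.875²) = 0.083150. Accumulating E over each segment gives final E = 7.4004.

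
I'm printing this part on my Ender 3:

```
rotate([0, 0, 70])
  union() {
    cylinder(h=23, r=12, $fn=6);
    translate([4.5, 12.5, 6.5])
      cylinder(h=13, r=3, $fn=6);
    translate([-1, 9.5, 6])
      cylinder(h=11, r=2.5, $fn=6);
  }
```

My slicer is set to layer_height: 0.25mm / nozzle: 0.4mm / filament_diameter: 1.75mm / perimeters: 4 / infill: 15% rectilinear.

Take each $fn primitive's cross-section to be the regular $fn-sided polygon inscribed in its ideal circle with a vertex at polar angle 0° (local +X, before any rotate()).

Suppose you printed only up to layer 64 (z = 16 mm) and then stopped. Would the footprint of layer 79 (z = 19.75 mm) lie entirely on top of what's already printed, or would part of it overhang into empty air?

Compare the two slices. At z = 16: the cylinder: section is a regular 6-gon, circumradius r=12 (area = (6/2)·12.000²·sin(360°/6) = 374.12 mm²); the r=3 cylinder at (4.5, 12.5) contributes a regular 6-gon of circumradius 3 (area = (6/2)·3.000²·sin(360°/6) = 23.38 mm²); the cylinder at (-1, 9.5): section is a regular 6-gon, circumradius r=2.5 (area = (6/2)·2.500²·sin(360°/6) = 16.24 mm²); Merging all regions: the regions partially overlap — summed areas 413.74 mm² minus the doubly-counted overlap 13.70 mm² gives 400.05 mm² — area = 400.05 mm²; (rotated 70° about Z; rotation is an isometry so areas/perimeters/island counts are preserved). At z = 19.75: the cylinder: section is a regular 6-gon, circumradius r=12 (area = (6/2)·12.000²·sin(360°/6) = 374.12 mm²); the cylinder at (4.5, 12.5) is not intersected at this z (z outside [6.5, 19.5]); the cylinder at (-1, 9.5) does not reach this height (z outside [6, 17]); Taking the union: only the r=12 cylinder is present, so the union is just that shape — area = 374.12 mm²; (rotated 70° about Z; rotation is an isometry so areas/perimeters/island counts are preserved). Checking containment: the cross-section at z = 19.75 is a subset of the cross-section at z = 16.

entirely on top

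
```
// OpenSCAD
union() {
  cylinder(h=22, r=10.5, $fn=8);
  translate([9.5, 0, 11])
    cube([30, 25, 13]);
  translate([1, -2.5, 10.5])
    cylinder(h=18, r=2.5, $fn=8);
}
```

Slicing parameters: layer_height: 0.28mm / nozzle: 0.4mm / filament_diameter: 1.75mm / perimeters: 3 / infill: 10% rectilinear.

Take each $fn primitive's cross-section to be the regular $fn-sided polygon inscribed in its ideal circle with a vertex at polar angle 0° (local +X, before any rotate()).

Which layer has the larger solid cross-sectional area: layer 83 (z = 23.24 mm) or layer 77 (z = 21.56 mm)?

layer 77 (z = 21.56 mm)

Layer 83 (z = 23.24): the cylinder does not reach this height (z outside [0, 22]); the cube at (9.5, 0) (footprint 30×25) is included at this height (area 750.00 mm²); the cylinder at (1, -2.5): section is a regular 8-gon, circumradius r=2.5 (area = (8/2)·2.500²·sin(360°/8) = 17.68 mm²); Combining (union): the 2 present regions are separate (no shared area or edge), so areas and boundary lengths simply add and each stays a separate island — area = 767.68 mm². So its area = 767.68 mm². Layer 77 (z = 21.56): the cylinder: section is a regular 8-gon, circumradius r=10.5 (area = (8/2)·10.500²·sin(360°/8) = 311.83 mm²); the 30×25 cube at (9.5, 0) contributes its full rectangle (area 750.00 mm²); the r=2.5 cylinder at (1, -2.5) gives a regular 8-gon of circumradius 2.5 (constant along its height) (area = (8/2)·2.500²·sin(360°/8) = 17.68 mm²); Merging all regions: the regions partially overlap — summed areas 1079.51 mm² minus the doubly-counted overlap 18.88 mm² gives 1060.63 mm² — area = 1060.63 mm². So its area = 1060.63 mm². Layer 77 is larger (1060.63 vs 767.68 mm²).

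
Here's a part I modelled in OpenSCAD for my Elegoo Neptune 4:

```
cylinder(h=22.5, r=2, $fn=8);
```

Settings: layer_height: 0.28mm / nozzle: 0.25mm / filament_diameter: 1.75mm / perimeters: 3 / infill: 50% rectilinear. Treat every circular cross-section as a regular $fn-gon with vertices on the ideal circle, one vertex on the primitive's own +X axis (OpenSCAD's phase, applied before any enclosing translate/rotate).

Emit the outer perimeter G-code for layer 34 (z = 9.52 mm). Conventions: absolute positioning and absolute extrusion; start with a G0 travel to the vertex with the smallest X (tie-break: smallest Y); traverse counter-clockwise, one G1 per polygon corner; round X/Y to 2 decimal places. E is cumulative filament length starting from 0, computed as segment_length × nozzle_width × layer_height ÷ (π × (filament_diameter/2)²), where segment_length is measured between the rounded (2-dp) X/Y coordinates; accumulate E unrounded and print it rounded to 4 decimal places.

G0 X-2.00 Y0.00 Z9.52
G1 X-1.41 Y-1.41 E0.0445
G1 X0.00 Y-2.00 E0.0890
G1 X1.41 Y-1.41 E0.1334
G1 X2.00 Y0.00 E0.1779
G1 X1.41 Y1.41 E0.2224
G1 X0.00 Y2.00 E0.2669
G1 X-1.41 Y1.41 E0.3114
G1 X-2.00 Y0.00 E0.3559

At z = 9.52 mm: the cylinder: section is a regular 8-gon, circumradius r=2. The outline is a single polygon with 8 vertices. Extrusion per mm of travel: 0.25 × 0.28 / (π × 0.875²) = 0.029103. Accumulating E over each segment gives final E = 0.3559.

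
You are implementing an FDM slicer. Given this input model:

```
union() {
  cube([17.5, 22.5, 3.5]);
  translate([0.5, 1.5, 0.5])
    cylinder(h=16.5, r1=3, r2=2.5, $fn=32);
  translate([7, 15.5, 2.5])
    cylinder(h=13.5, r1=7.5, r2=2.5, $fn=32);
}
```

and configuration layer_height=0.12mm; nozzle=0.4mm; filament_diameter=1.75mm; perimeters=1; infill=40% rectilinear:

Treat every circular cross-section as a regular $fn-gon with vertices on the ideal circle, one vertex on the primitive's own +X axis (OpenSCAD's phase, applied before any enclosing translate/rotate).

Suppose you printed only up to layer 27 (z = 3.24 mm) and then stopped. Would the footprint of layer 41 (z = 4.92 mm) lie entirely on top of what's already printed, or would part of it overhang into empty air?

entirely on top

Compare the two slices. At z = 3.24: the cube (footprint 17.5×22.5) is included at this height (area 393.75 mm²); the cone at (0.5, 1.5) (r1=3→r2=2.5) has section circumradius 2.917 here — a regular 32-gon (area = (32/2)·2.917²·sin(360°/32) = 26.56 mm²); the cone at (7, 15.5): at t=0.055 of its height the radius interpolates to r₁+(r₂−r₁)t = 7.226, giving a regular 32-gon of that circumradius (area = (32/2)·7.226²·sin(360°/32) = 162.98 mm²); Combining (union): the regions partially overlap — summed areas 583.29 mm² minus the doubly-counted overlap 175.05 mm² gives 408.25 mm² — area = 408.25 mm². At z = 4.92: the cube is not intersected at this z (z outside [0, 3.5]); the cone at (0.5, 1.5) (r1=3→r2=2.5) has section circumradius 2.866 here — a regular 32-gon (area = (32/2)·2.866²·sin(360°/32) = 25.64 mm²); the cone at (7, 15.5) contributes a regular 32-gon of circumradius 6.604 (interpolated between r1=7.5 and r2=2.5 at t=0.179) (area = (32/2)·6.604²·sin(360°/32) = 136.12 mm²); Combining (union): the 2 present regions are separate (no shared area or edge), so areas and boundary lengths simply add and each stays a separate island — area = 161.76 mm². Checking containment: the cross-section at z = 4.92 is a subset of the cross-section at z = 3.24.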